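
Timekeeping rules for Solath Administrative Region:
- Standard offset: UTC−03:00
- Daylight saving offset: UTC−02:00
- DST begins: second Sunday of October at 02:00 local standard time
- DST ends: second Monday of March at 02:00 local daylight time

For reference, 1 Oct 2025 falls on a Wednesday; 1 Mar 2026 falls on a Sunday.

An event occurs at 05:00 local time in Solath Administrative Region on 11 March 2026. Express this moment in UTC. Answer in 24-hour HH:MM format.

1 October 2025 is a Wednesday, so the first Sunday is October 5 and the second is October 12.
1 March 2026 is a Sunday, so the first Monday is March 2 and the second is March 9.
Daylight saving runs 12 October 2025 – 9 March 2026; 11 March 2026 is outside that window, so Solath Administrative Region is on standard time at UTC−03:00.
05:00 local + 3h = 08:00 UTC.

08:00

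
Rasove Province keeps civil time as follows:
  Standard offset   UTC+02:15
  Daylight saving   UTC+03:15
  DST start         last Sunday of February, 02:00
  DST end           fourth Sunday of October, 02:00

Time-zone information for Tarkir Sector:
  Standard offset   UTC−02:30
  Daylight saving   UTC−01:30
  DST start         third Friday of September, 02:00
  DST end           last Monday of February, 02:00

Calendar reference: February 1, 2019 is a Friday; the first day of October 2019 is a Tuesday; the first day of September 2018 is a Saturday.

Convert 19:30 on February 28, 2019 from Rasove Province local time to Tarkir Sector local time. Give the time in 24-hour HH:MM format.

13:45

1 February 2019 is a Friday, so Sundays fall on 3, 10, 17, 24; the last is February 24.
1 October 2019 is a Tuesday, so the first Sunday is October 6 and the fourth is October 27.
February 28, 2019 lies within the daylight-saving period (24 February – 27 October), so Rasove Province is on daylight time, UTC+03:15.
19:30 Rasove Province − 3h15m = 16:15 UTC.
1 September 2018 is a Saturday, so the first Friday is September 7 and the third is September 21.
1 February 2019 is a Friday, so Mondays fall on 4, 11, 18, 25; the last is February 25.
At the standard offset (UTC−02:30), 16:15 UTC − 2h30m = 13:45 Tarkir Sector standard time.
Daylight saving runs 21 September 2018 – 25 February 2019; the standard-time date in Tarkir Sector, February 28, 2019, is outside that window, so Tarkir Sector is on standard time at UTC−02:30.
16:15 UTC − 2h30m = 13:45 Tarkir Sector.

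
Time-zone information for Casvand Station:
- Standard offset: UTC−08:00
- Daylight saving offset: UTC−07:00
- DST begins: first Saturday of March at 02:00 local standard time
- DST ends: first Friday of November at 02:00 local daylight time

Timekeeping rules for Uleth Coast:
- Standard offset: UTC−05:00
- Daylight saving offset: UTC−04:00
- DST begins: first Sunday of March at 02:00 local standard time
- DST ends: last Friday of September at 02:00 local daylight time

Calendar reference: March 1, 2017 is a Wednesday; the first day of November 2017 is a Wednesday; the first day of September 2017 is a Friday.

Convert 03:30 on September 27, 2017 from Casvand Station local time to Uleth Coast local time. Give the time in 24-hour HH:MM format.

06:30

1 March 2017 is a Wednesday, so the first Saturday is March 4.
1 November 2017 is a Wednesday, so the first Friday is November 3.
Daylight saving runs 4 March – 3 November; September 27, 2017 is inside that window, so Casvand Station is at UTC−07:00.
03:30 Casvand Station + 7h = 10:30 UTC.
1 March 2017 is a Wednesday, so the first Sunday is March 5.
1 September 2017 is a Friday, so Fridays fall on 1, 8, 15, 22, 29; the last is September 29.
At the standard offset (UTC−05:00), 10:30 UTC − 5h = 05:30 Uleth Coast standard time.
The standard-time date in Uleth Coast, September 27, 2017, falls between 5 March and 29 September, so daylight saving is in effect and Uleth Coast is at UTC−04:00.
10:30 UTC − 4h = 06:30 Uleth Coast.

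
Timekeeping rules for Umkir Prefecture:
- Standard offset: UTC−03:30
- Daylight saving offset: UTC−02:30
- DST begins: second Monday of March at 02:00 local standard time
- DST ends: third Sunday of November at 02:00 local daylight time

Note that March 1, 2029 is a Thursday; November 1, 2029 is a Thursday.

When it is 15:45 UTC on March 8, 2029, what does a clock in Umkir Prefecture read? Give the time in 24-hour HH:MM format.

1 March 2029 is a Thursday, so the first Monday is March 5 and the second is March 12.
1 November 2029 is a Thursday, so the first Sunday is November 4 and the third is November 18.
At the standard offset (UTC−03:30), 15:45 UTC − 3h30m = 12:15 Umkir Prefecture standard time.
The standard-time date in Umkir Prefecture, March 8, 2029, does not fall between 12 March and 18 November, so daylight saving is not in effect and Umkir Prefecture is at UTC−03:30.
15:45 UTC − 3h30m = 12:15 local.

12:15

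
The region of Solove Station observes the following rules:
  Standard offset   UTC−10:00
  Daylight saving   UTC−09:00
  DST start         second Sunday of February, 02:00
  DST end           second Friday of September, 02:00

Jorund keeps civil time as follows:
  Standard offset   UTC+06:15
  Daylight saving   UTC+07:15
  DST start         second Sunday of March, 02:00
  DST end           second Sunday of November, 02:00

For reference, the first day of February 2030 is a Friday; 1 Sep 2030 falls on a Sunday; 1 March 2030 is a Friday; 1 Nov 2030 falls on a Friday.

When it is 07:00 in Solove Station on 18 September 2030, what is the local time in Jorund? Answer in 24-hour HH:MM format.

1 February 2030 is a Friday, so the first Sunday is February 3 and the second is February 10.
1 September 2030 is a Sunday, so the first Friday is September 6 and the second is September 13.
Daylight saving runs 10 February – 13 September; 18 September 2030 is outside that window, so Solove Station is on standard time at UTC−10:00.
07:00 Solove Station + 10h = 17:00 UTC.
1 March 2030 is a Friday, so the first Sunday is March 3 and the second is March 10.
1 November 2030 is a Friday, so the first Sunday is November 3 and the second is November 10.
At the standard offset (UTC+06:15), 17:00 UTC + 6h15m = 23:15 Jorund standard time.
Daylight saving runs 10 March – 10 November; the standard-time date in Jorund, 18 September 2030, is inside that window, so Jorund is at UTC+07:15.
17:00 UTC + 7h15m = 00:15 Jorund (rolling into the next day, 19 September 2030).

00:15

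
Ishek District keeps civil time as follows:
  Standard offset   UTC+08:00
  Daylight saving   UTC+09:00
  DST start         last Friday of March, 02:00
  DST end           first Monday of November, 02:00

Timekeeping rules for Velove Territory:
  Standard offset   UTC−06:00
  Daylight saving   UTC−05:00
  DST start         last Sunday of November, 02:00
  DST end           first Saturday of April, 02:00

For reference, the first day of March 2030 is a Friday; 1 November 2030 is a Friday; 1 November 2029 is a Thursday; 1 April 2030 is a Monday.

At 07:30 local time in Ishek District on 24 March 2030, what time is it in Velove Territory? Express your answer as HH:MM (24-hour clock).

1 March 2030 is a Friday, so Fridays fall on 1, 8, 15, 22, 29; the last is March 29.
1 November 2030 is a Friday, so the first Monday is November 4.
24 March 2030 does not fall between 29 March and 4 November, so daylight saving is not in effect and Ishek District is at UTC+08:00.
07:30 Ishek District − 8h = 23:30 UTC (rolling into the previous day, 23 March 2030).
1 November 2029 is a Thursday, so Sundays fall on 4, 11, 18, 25; the last is November 25.
1 April 2030 is a Monday, so the first Saturday is April 6.
At the standard offset (UTC−06:00), 23:30 UTC − 6h = 17:30 Velove Territory standard time.
Daylight saving runs 25 November 2029 – 6 April 2030; the standard-time date in Velove Territory, 23 March 2030, is inside that window, so Velove Territory is at UTC−05:00.
23:30 UTC − 5h = 18:30 Velove Territory.

18:30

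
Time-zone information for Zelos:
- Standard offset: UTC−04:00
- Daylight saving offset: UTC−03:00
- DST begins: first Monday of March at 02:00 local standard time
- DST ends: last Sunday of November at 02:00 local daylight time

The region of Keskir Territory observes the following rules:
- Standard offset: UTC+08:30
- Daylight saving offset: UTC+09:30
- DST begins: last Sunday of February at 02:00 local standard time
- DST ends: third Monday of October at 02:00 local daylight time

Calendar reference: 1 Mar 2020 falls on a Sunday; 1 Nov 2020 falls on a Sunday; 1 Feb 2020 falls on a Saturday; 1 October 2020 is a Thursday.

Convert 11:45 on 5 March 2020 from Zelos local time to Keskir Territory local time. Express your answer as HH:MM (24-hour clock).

1 March 2020 is a Sunday, so the first Monday is March 2.
1 November 2020 is a Sunday, so Sundays fall on 1, 8, 15, 22, 29; the last is November 29.
Daylight saving runs 2 March – 29 November; 5 March 2020 is inside that window, so Zelos is at UTC−03:00.
11:45 Zelos + 3h = 14:45 UTC.
1 February 2020 is a Saturday, so Sundays fall on 2, 9, 16, 23; the last is February 23.
1 October 2020 is a Thursday, so the first Monday is October 5 and the third is October 19.
At the standard offset (UTC+08:30), 14:45 UTC + 8h30m = 23:15 Keskir Territory standard time.
The standard-time date in Keskir Territory, 5 March 2020, falls between 23 February and 19 October, so daylight saving is in effect and Keskir Territory is at UTC+09:30.
14:45 UTC + 9h30m = 00:15 Keskir Territory (rolling into the next day, 6 March 2020).

00:15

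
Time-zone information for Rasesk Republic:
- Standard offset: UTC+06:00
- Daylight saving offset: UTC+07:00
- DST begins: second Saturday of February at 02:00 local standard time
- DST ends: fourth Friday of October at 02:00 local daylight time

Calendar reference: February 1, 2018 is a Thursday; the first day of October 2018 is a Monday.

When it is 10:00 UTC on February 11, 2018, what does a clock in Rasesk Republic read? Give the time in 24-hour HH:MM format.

17:00

1 February 2018 is a Thursday, so the first Saturday is February 3 and the second is February 10.
1 October 2018 is a Monday, so the first Friday is October 5 and the fourth is October 26.
At the standard offset (UTC+06:00), 10:00 UTC + 6h = 16:00 Rasesk Republic standard time.
Daylight saving runs 10 February – 26 October; the standard-time date in Rasesk Republic, February 11, 2018, is inside that window, so Rasesk Republic is at UTC+07:00.
10:00 UTC + 7h = 17:00 local.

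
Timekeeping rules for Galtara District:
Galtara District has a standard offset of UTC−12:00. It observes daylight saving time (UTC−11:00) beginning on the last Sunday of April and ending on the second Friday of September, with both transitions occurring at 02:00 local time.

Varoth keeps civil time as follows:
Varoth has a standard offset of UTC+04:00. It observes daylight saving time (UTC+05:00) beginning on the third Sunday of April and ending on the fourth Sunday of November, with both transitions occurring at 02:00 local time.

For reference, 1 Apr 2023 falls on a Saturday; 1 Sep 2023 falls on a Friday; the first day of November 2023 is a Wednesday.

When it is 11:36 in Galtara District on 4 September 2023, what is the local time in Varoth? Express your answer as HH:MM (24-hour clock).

03:36

1 April 2023 is a Saturday, so Sundays fall on 2, 9, 16, 23, 30; the last is April 30.
1 September 2023 is a Friday, so the first Friday is September 1 and the second is September 8.
4 September 2023 falls between 30 April and 8 September, so daylight saving is in effect and Galtara District is at UTC−11:00.
11:36 Galtara District + 11h = 22:36 UTC.
1 April 2023 is a Saturday, so the first Sunday is April 2 and the third is April 16.
1 November 2023 is a Wednesday, so the first Sunday is November 5 and the fourth is November 26.
At the standard offset (UTC+04:00), 22:36 UTC + 4h = 02:36 Varoth standard time (rolling into the next day, 5 September 2023).
The standard-time date in Varoth, 5 September 2023, lies within the daylight-saving period (16 April – 26 November), so Varoth is on daylight time, UTC+05:00.
22:36 UTC + 5h = 03:36 Varoth (rolling into the next day, 5 September 2023).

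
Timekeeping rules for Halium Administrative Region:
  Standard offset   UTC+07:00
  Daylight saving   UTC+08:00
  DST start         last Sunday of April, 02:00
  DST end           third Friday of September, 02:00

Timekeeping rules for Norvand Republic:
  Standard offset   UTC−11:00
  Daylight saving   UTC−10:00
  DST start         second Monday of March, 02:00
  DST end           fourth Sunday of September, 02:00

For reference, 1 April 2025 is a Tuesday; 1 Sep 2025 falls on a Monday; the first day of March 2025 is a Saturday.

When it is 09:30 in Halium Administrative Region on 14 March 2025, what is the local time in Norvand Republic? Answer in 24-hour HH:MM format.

16:30

1 April 2025 is a Tuesday, so Sundays fall on 6, 13, 20, 27; the last is April 27.
1 September 2025 is a Monday, so the first Friday is September 5 and the third is September 19.
Daylight saving runs 27 April – 19 September; 14 March 2025 is outside that window, so Halium Administrative Region is on standard time at UTC+07:00.
09:30 Halium Administrative Region − 7h = 02:30 UTC.
1 March 2025 is a Saturday, so the first Monday is March 3 and the second is March 10.
1 September 2025 is a Monday, so the first Sunday is September 7 and the fourth is September 28.
At the standard offset (UTC−11:00), 02:30 UTC − 11h = 15:30 Norvand Republic standard time (rolling into the previous day, 13 March 2025).
Daylight saving runs 10 March – 28 September; the standard-time date in Norvand Republic, 13 March 2025, is inside that window, so Norvand Republic is at UTC−10:00.
02:30 UTC − 10h = 16:30 Norvand Republic (rolling into the previous day, 13 March 2025).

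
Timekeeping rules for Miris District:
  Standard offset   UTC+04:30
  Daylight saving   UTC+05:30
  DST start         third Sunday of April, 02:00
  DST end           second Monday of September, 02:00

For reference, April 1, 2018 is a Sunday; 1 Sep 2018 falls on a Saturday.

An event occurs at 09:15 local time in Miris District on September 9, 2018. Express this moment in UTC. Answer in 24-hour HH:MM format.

1 April 2018 is a Sunday, so the first Sunday is April 1 and the third is April 15.
1 September 2018 is a Saturday, so the first Monday is September 3 and the second is September 10.
September 9, 2018 lies within the daylight-saving period (15 April – 10 September), so Miris District is on daylight time, UTC+05:30.
09:15 local − 5h30m = 03:45 UTC.

03:45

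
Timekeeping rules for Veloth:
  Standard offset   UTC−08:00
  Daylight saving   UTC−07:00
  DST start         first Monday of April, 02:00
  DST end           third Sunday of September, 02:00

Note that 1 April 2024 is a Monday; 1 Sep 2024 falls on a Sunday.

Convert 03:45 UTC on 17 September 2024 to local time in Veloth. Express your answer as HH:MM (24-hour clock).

19:45

1 April 2024 is a Monday, so the first Monday is April 1.
1 September 2024 is a Sunday, so the first Sunday is September 1 and the third is September 15.
At the standard offset (UTC−08:00), 03:45 UTC − 8h = 19:45 Veloth standard time (rolling into the previous day, 16 September 2024).
Daylight saving runs 1 April – 15 September; the standard-time date in Veloth, 16 September 2024, is outside that window, so Veloth is on standard time at UTC−08:00.
03:45 UTC − 8h = 19:45 local (rolling into the previous day, 16 September 2024).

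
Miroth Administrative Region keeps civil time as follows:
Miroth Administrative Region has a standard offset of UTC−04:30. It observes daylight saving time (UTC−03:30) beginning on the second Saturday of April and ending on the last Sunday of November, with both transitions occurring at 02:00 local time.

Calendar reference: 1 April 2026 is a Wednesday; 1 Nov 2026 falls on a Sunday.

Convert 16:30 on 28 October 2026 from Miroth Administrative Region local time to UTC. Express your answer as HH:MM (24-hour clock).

20:00

1 April 2026 is a Wednesday, so the first Saturday is April 4 and the second is April 11.
1 November 2026 is a Sunday, so Sundays fall on 1, 8, 15, 22, 29; the last is November 29.
Daylight saving runs 11 April – 29 November; 28 October 2026 is inside that window, so Miroth Administrative Region is at UTC−03:30.
16:30 local + 3h30m = 20:00 UTC.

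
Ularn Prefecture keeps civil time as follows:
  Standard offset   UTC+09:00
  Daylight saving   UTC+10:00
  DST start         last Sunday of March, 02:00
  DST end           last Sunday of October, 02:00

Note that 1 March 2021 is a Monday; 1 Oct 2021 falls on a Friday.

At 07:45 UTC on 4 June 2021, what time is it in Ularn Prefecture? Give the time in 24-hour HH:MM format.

17:45

1 March 2021 is a Monday, so Sundays fall on 7, 14, 21, 28; the last is March 28.
1 October 2021 is a Friday, so Sundays fall on 3, 10, 17, 24, 31; the last is October 31.
At the standard offset (UTC+09:00), 07:45 UTC + 9h = 16:45 Ularn Prefecture standard time.
The standard-time date in Ularn Prefecture, 4 June 2021, lies within the daylight-saving period (28 March – 31 October), so Ularn Prefecture is on daylight time, UTC+10:00.
07:45 UTC + 10h = 17:45 local.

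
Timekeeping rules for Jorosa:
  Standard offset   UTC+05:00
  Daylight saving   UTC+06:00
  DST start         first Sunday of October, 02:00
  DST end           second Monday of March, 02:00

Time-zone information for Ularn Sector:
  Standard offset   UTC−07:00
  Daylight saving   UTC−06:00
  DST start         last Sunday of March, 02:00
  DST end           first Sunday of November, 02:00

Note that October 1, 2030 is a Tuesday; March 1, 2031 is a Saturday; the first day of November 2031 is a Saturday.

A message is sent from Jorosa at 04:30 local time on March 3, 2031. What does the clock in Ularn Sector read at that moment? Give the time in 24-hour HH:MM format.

15:30

1 October 2030 is a Tuesday, so the first Sunday is October 6.
1 March 2031 is a Saturday, so the first Monday is March 3 and the second is March 10.
Daylight saving runs 6 October 2030 – 10 March 2031; March 3, 2031 is inside that window, so Jorosa is at UTC+06:00.
04:30 Jorosa − 6h = 22:30 UTC (rolling into the previous day, 2 March 2031).
1 March 2031 is a Saturday, so Sundays fall on 2, 9, 16, 23, 30; the last is March 30.
1 November 2031 is a Saturday, so the first Sunday is November 2.
At the standard offset (UTC−07:00), 22:30 UTC − 7h = 15:30 Ularn Sector standard time.
Daylight saving runs 30 March – 2 November; the standard-time date in Ularn Sector, March 2, 2031, is outside that window, so Ularn Sector is on standard time at UTC−07:00.
22:30 UTC − 7h = 15:30 Ularn Sector.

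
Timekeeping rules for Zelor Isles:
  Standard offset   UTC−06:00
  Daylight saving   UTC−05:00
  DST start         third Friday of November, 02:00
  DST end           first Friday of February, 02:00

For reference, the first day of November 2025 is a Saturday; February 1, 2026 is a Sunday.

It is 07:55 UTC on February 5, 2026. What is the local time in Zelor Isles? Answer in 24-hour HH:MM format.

02:55

1 November 2025 is a Saturday, so the first Friday is November 7 and the third is November 21.
1 February 2026 is a Sunday, so the first Friday is February 6.
At the standard offset (UTC−06:00), 07:55 UTC − 6h = 01:55 Zelor Isles standard time.
The standard-time date in Zelor Isles, February 5, 2026, lies within the daylight-saving period (21 November 2025 – 6 February 2026), so Zelor Isles is on daylight time, UTC−05:00.
07:55 UTC − 5h = 02:55 local.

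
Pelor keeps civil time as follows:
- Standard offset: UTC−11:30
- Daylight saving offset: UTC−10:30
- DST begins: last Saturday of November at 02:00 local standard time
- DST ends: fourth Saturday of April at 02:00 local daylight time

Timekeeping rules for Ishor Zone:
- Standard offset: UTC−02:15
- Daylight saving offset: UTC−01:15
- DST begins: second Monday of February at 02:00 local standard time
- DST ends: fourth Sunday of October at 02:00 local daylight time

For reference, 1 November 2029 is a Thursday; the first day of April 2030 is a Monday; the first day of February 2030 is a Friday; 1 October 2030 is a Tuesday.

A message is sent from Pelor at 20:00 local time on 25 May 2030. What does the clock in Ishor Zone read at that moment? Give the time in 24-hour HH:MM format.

1 November 2029 is a Thursday, so Saturdays fall on 3, 10, 17, 24; the last is November 24.
1 April 2030 is a Monday, so the first Saturday is April 6 and the fourth is April 27.
25 May 2030 does not fall between 24 November 2029 and 27 April 2030, so daylight saving is not in effect and Pelor is at UTC−11:30.
20:00 Pelor + 11h30m = 07:30 UTC (rolling into the next day, 26 May 2030).
1 February 2030 is a Friday, so the first Monday is February 4 and the second is February 11.
1 October 2030 is a Tuesday, so the first Sunday is October 6 and the fourth is October 27.
At the standard offset (UTC−02:15), 07:30 UTC − 2h15m = 05:15 Ishor Zone standard time.
Daylight saving runs 11 February – 27 October; the standard-time date in Ishor Zone, 26 May 2030, is inside that window, so Ishor Zone is at UTC−01:15.
07:30 UTC − 1h15m = 06:15 Ishor Zone.

06:15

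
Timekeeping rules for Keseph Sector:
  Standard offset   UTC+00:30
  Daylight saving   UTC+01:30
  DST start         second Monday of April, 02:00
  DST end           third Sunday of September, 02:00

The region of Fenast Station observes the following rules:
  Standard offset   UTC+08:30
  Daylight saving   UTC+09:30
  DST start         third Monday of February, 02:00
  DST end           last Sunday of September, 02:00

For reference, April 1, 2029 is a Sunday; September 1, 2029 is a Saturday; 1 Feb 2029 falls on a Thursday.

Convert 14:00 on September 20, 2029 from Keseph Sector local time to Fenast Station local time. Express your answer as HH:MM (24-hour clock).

23:00

1 April 2029 is a Sunday, so the first Monday is April 2 and the second is April 9.
1 September 2029 is a Saturday, so the first Sunday is September 2 and the third is September 16.
Daylight saving runs 9 April – 16 September; September 20, 2029 is outside that window, so Keseph Sector is on standard time at UTC+00:30.
14:00 Keseph Sector − 0h30m = 13:30 UTC.
1 February 2029 is a Thursday, so the first Monday is February 5 and the third is February 19.
1 September 2029 is a Saturday, so Sundays fall on 2, 9, 16, 23, 30; the last is September 30.
At the standard offset (UTC+08:30), 13:30 UTC + 8h30m = 22:00 Fenast Station standard time.
The standard-time date in Fenast Station, September 20, 2029, lies within the daylight-saving period (19 February – 30 September), so Fenast Station is on daylight time, UTC+09:30.
13:30 UTC + 9h30m = 23:00 Fenast Station.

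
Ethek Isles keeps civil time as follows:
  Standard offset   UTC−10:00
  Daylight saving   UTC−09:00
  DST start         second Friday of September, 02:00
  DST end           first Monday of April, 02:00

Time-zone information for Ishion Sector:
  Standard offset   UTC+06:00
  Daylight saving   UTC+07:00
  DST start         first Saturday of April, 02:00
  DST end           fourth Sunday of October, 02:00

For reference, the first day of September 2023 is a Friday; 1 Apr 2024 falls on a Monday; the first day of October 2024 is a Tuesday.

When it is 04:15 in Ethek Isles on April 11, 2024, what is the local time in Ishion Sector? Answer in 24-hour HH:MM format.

21:15

1 September 2023 is a Friday, so the first Friday is September 1 and the second is September 8.
1 April 2024 is a Monday, so the first Monday is April 1.
Daylight saving runs 8 September 2023 – 1 April 2024; April 11, 2024 is outside that window, so Ethek Isles is on standard time at UTC−10:00.
04:15 Ethek Isles + 10h = 14:15 UTC.
1 April 2024 is a Monday, so the first Saturday is April 6.
1 October 2024 is a Tuesday, so the first Sunday is October 6 and the fourth is October 27.
At the standard offset (UTC+06:00), 14:15 UTC + 6h = 20:15 Ishion Sector standard time.
The standard-time date in Ishion Sector, April 11, 2024, lies within the daylight-saving period (6 April – 27 October), so Ishion Sector is on daylight time, UTC+07:00.
14:15 UTC + 7h = 21:15 Ishion Sector.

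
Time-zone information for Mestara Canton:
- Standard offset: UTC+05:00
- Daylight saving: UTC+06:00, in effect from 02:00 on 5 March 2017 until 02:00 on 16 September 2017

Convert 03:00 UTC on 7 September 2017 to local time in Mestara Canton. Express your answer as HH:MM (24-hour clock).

09:00

At the standard offset (UTC+05:00), 03:00 UTC + 5h = 08:00 Mestara Canton standard time.
The standard-time date in Mestara Canton, 7 September 2017, lies within the daylight-saving period (5 March – 16 September), so Mestara Canton is on daylight time, UTC+06:00.
03:00 UTC + 6h = 09:00 local.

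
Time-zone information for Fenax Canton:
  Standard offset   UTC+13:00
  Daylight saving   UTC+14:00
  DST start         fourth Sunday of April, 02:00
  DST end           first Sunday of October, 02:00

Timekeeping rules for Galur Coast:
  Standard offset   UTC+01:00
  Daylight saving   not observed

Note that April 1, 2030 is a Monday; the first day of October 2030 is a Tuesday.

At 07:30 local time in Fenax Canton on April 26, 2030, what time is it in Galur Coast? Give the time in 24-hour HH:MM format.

1 April 2030 is a Monday, so the first Sunday is April 7 and the fourth is April 28.
1 October 2030 is a Tuesday, so the first Sunday is October 6.
April 26, 2030 does not fall between 28 April and 6 October, so daylight saving is not in effect and Fenax Canton is at UTC+13:00.
07:30 Fenax Canton − 13h = 18:30 UTC (rolling into the previous day, 25 April 2030).
Galur Coast stays on UTC+01:00 all year.
18:30 UTC + 1h = 19:30 Galur Coast.

19:30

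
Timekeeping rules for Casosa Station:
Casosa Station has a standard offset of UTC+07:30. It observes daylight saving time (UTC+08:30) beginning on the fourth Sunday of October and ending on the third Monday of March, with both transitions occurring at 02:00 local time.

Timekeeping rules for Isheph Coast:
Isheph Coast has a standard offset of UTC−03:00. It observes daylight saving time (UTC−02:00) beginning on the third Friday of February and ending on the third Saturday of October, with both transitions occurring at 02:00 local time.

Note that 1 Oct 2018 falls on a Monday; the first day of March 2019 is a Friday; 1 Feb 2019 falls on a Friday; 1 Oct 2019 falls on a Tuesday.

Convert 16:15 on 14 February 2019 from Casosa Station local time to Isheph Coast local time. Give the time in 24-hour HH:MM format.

04:45

1 October 2018 is a Monday, so the first Sunday is October 7 and the fourth is October 28.
1 March 2019 is a Friday, so the first Monday is March 4 and the third is March 18.
14 February 2019 falls between 28 October 2018 and 18 March 2019, so daylight saving is in effect and Casosa Station is at UTC+08:30.
16:15 Casosa Station − 8h30m = 07:45 UTC.
1 February 2019 is a Friday, so the first Friday is February 1 and the third is February 15.
1 October 2019 is a Tuesday, so the first Saturday is October 5 and the third is October 19.
At the standard offset (UTC−03:00), 07:45 UTC − 3h = 04:45 Isheph Coast standard time.
Daylight saving runs 15 February – 19 October; the standard-time date in Isheph Coast, 14 February 2019, is outside that window, so Isheph Coast is on standard time at UTC−03:00.
07:45 UTC − 3h = 04:45 Isheph Coast.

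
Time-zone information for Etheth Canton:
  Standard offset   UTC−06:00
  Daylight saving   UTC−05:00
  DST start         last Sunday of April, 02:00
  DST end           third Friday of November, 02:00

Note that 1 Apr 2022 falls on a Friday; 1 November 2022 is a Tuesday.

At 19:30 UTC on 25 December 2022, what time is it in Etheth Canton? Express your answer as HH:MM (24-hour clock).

13:30

1 April 2022 is a Friday, so Sundays fall on 3, 10, 17, 24; the last is April 24.
1 November 2022 is a Tuesday, so the first Friday is November 4 and the third is November 18.
At the standard offset (UTC−06:00), 19:30 UTC − 6h = 13:30 Etheth Canton standard time.
The standard-time date in Etheth Canton, 25 December 2022, does not fall between 24 April and 18 November, so daylight saving is not in effect and Etheth Canton is at UTC−06:00.
19:30 UTC − 6h = 13:30 local.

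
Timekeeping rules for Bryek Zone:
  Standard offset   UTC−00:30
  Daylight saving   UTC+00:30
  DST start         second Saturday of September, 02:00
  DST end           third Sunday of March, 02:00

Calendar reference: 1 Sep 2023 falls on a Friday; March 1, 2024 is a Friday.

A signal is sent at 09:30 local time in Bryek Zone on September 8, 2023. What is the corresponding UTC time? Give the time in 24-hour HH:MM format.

10:00

1 September 2023 is a Friday, so the first Saturday is September 2 and the second is September 9.
1 March 2024 is a Friday, so the first Sunday is March 3 and the third is March 17.
Daylight saving runs 9 September 2023 – 17 March 2024; September 8, 2023 is outside that window, so Bryek Zone is on standard time at UTC−00:30.
09:30 local + 0h30m = 10:00 UTC.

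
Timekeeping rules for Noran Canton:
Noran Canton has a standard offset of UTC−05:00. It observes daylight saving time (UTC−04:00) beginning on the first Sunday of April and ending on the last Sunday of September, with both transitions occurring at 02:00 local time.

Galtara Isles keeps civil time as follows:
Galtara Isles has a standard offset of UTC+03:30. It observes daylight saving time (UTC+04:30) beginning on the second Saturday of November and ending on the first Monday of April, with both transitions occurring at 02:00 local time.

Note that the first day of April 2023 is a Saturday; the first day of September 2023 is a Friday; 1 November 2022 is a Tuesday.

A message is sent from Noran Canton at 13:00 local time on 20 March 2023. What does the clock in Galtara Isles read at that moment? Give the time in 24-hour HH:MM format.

22:30

1 April 2023 is a Saturday, so the first Sunday is April 2.
1 September 2023 is a Friday, so Sundays fall on 3, 10, 17, 24; the last is September 24.
20 March 2023 does not fall between 2 April and 24 September, so daylight saving is not in effect and Noran Canton is at UTC−05:00.
13:00 Noran Canton + 5h = 18:00 UTC.
1 November 2022 is a Tuesday, so the first Saturday is November 5 and the second is November 12.
1 April 2023 is a Saturday, so the first Monday is April 3.
At the standard offset (UTC+03:30), 18:00 UTC + 3h30m = 21:30 Galtara Isles standard time.
The standard-time date in Galtara Isles, 20 March 2023, falls between 12 November 2022 and 3 April 2023, so daylight saving is in effect and Galtara Isles is at UTC+04:30.
18:00 UTC + 4h30m = 22:30 Galtara Isles.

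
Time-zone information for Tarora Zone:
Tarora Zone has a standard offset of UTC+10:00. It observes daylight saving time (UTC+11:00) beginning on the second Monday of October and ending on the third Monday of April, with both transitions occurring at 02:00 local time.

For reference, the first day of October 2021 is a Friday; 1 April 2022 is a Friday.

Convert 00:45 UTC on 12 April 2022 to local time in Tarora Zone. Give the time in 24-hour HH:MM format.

1 October 2021 is a Friday, so the first Monday is October 4 and the second is October 11.
1 April 2022 is a Friday, so the first Monday is April 4 and the third is April 18.
At the standard offset (UTC+10:00), 00:45 UTC + 10h = 10:45 Tarora Zone standard time.
Daylight saving runs 11 October 2021 – 18 April 2022; the standard-time date in Tarora Zone, 12 April 2022, is inside that window, so Tarora Zone is at UTC+11:00.
00:45 UTC + 11h = 11:45 local.

11:45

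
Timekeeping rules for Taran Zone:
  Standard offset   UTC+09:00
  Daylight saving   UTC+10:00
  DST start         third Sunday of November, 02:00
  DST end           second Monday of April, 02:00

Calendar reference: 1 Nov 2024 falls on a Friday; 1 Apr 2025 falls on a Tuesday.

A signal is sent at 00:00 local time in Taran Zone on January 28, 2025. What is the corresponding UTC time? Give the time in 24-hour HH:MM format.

1 November 2024 is a Friday, so the first Sunday is November 3 and the third is November 17.
1 April 2025 is a Tuesday, so the first Monday is April 7 and the second is April 14.
Daylight saving runs 17 November 2024 – 14 April 2025; January 28, 2025 is inside that window, so Taran Zone is at UTC+10:00.
00:00 local − 10h = 14:00 UTC (rolling into the previous day, 27 January 2025).

14:00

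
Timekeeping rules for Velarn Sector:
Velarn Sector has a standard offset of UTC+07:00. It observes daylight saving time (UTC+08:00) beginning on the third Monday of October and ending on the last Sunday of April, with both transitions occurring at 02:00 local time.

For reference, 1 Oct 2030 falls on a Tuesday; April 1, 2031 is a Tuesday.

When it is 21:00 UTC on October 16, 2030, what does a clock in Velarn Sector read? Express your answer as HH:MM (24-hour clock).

04:00

1 October 2030 is a Tuesday, so the first Monday is October 7 and the third is October 21.
1 April 2031 is a Tuesday, so Sundays fall on 6, 13, 20, 27; the last is April 27.
At the standard offset (UTC+07:00), 21:00 UTC + 7h = 04:00 Velarn Sector standard time (rolling into the next day, 17 October 2030).
Daylight saving runs 21 October 2030 – 27 April 2031; the standard-time date in Velarn Sector, October 17, 2030, is outside that window, so Velarn Sector is on standard time at UTC+07:00.
21:00 UTC + 7h = 04:00 local (rolling into the next day, 17 October 2030).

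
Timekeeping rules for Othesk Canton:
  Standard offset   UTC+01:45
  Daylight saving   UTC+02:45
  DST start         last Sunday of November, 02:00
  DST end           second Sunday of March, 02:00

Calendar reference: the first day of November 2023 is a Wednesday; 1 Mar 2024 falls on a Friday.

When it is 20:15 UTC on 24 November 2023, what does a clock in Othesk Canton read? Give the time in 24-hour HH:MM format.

1 November 2023 is a Wednesday, so Sundays fall on 5, 12, 19, 26; the last is November 26.
1 March 2024 is a Friday, so the first Sunday is March 3 and the second is March 10.
At the standard offset (UTC+01:45), 20:15 UTC + 1h45m = 22:00 Othesk Canton standard time.
Daylight saving runs 26 November 2023 – 10 March 2024; the standard-time date in Othesk Canton, 24 November 2023, is outside that window, so Othesk Canton is on standard time at UTC+01:45.
20:15 UTC + 1h45m = 22:00 local.

22:00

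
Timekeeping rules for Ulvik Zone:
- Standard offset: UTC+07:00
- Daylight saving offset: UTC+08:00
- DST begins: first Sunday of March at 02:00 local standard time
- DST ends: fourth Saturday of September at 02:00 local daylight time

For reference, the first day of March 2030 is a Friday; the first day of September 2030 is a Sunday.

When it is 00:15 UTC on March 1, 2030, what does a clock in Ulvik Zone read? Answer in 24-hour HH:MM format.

07:15

1 March 2030 is a Friday, so the first Sunday is March 3.
1 September 2030 is a Sunday, so the first Saturday is September 7 and the fourth is September 28.
At the standard offset (UTC+07:00), 00:15 UTC + 7h = 07:15 Ulvik Zone standard time.
The standard-time date in Ulvik Zone, March 1, 2030, does not fall between 3 March and 28 September, so daylight saving is not in effect and Ulvik Zone is at UTC+07:00.
00:15 UTC + 7h = 07:15 local.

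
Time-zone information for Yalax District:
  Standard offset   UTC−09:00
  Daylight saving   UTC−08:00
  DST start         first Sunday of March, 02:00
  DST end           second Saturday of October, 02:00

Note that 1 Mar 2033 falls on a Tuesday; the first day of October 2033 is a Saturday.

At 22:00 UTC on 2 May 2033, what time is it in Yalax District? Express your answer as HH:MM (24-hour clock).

1 March 2033 is a Tuesday, so the first Sunday is March 6.
1 October 2033 is a Saturday, so the first Saturday is October 1 and the second is October 8.
At the standard offset (UTC−09:00), 22:00 UTC − 9h = 13:00 Yalax District standard time.
The standard-time date in Yalax District, 2 May 2033, lies within the daylight-saving period (6 March – 8 October), so Yalax District is on daylight time, UTC−08:00.
22:00 UTC − 8h = 14:00 local.

14:00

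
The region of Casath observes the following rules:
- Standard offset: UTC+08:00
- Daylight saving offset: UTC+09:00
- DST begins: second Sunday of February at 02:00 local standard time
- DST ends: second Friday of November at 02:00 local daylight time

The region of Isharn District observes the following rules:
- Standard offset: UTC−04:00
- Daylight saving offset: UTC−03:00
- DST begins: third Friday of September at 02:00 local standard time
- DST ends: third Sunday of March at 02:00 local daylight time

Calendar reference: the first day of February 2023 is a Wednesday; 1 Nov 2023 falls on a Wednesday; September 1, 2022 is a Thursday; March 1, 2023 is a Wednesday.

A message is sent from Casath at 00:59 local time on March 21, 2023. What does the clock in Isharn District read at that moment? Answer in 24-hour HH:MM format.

11:59

1 February 2023 is a Wednesday, so the first Sunday is February 5 and the second is February 12.
1 November 2023 is a Wednesday, so the first Friday is November 3 and the second is November 10.
Daylight saving runs 12 February – 10 November; March 21, 2023 is inside that window, so Casath is at UTC+09:00.
00:59 Casath − 9h = 15:59 UTC (rolling into the previous day, 20 March 2023).
1 September 2022 is a Thursday, so the first Friday is September 2 and the third is September 16.
1 March 2023 is a Wednesday, so the first Sunday is March 5 and the third is March 19.
At the standard offset (UTC−04:00), 15:59 UTC − 4h = 11:59 Isharn District standard time.
Daylight saving runs 16 September 2022 – 19 March 2023; the standard-time date in Isharn District, March 20, 2023, is outside that window, so Isharn District is on standard time at UTC−04:00.
15:59 UTC − 4h = 11:59 Isharn District.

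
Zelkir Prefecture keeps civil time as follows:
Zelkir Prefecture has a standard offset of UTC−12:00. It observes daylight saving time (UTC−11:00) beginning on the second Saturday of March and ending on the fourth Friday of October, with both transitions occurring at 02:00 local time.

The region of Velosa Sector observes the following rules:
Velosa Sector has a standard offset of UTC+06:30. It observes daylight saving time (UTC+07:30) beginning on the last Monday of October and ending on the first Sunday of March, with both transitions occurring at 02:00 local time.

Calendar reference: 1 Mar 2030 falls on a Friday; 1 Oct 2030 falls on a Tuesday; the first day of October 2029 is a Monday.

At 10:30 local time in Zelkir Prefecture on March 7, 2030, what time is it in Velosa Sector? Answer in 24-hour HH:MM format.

1 March 2030 is a Friday, so the first Saturday is March 2 and the second is March 9.
1 October 2030 is a Tuesday, so the first Friday is October 4 and the fourth is October 25.
March 7, 2030 does not fall between 9 March and 25 October, so daylight saving is not in effect and Zelkir Prefecture is at UTC−12:00.
10:30 Zelkir Prefecture + 12h = 22:30 UTC.
1 October 2029 is a Monday, so Mondays fall on 1, 8, 15, 22, 29; the last is October 29.
1 March 2030 is a Friday, so the first Sunday is March 3.
At the standard offset (UTC+06:30), 22:30 UTC + 6h30m = 05:00 Velosa Sector standard time (rolling into the next day, 8 March 2030).
Daylight saving runs 29 October 2029 – 3 March 2030; the standard-time date in Velosa Sector, March 8, 2030, is outside that window, so Velosa Sector is on standard time at UTC+06:30.
22:30 UTC + 6h30m = 05:00 Velosa Sector (rolling into the next day, 8 March 2030).

05:00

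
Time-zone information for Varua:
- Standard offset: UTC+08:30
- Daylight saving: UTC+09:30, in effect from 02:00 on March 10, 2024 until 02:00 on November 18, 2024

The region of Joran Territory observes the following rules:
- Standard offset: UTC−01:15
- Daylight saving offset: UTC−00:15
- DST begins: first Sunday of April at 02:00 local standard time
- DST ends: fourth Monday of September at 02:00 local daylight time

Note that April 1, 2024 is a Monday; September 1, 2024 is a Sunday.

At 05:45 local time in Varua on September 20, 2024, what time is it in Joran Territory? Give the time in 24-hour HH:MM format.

20:00

September 20, 2024 falls between 10 March and 18 November, so daylight saving is in effect and Varua is at UTC+09:30.
05:45 Varua − 9h30m = 20:15 UTC (rolling into the previous day, 19 September 2024).
1 April 2024 is a Monday, so the first Sunday is April 7.
1 September 2024 is a Sunday, so the first Monday is September 2 and the fourth is September 23.
At the standard offset (UTC−01:15), 20:15 UTC − 1h15m = 19:00 Joran Territory standard time.
Daylight saving runs 7 April – 23 September; the standard-time date in Joran Territory, September 19, 2024, is inside that window, so Joran Territory is at UTC−00:15.
20:15 UTC − 0h15m = 20:00 Joran Territory.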